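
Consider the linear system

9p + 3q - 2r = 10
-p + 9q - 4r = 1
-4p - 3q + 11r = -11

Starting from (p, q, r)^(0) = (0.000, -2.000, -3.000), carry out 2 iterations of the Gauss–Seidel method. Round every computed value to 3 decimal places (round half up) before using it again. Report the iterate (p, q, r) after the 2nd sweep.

Iteration 1:
  p = (10 - (3)·-2.000 - (-2)·-3.000) / (9) = 1.111
  q = (1 - (-1)·1.111 - (-4)·-3.000) / (9) = -1.099
  r = (-11 - (-4)·1.111 - (-3)·-1.099) / (11) = -0.896
Iteration 2:
  p = (10 - (3)·-1.099 - (-2)·-0.896) / (9) = 1.278
  q = (1 - (-1)·1.278 - (-4)·-0.896) / (9) = -0.145
  r = (-11 - (-4)·1.278 - (-3)·-0.145) / (11) = -0.575

(1.278, -0.145, -0.575)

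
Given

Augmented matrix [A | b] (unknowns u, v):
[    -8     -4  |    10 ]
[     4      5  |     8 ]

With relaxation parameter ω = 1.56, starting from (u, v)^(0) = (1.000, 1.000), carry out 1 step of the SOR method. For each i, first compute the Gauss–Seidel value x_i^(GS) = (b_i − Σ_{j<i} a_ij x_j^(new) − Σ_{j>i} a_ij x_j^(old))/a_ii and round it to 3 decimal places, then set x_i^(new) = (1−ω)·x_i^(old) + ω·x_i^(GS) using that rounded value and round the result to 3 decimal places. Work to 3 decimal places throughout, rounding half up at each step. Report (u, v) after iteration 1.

Iteration 1:
  u: GS value = (10 - (-4)·1.000) / (-8) = -1.750;  u ← (1−ω)·1.000 + ω·-1.750 = -3.290
  v: GS value = (8 - (4)·-3.290) / (5) = 4.232;  v ← (1−ω)·1.000 + ω·4.232 = 6.042

(-3.290, 6.042)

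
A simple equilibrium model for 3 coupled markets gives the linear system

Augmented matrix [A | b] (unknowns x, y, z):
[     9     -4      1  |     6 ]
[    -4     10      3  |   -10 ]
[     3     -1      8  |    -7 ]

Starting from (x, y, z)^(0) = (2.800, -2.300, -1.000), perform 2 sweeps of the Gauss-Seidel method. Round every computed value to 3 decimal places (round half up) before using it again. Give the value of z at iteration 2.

Iteration 1:
  x = (6 - (-4)·-2.300 - (1)·-1.000) / (9) = -0.244
  y = (-10 - (-4)·-0.244 - (3)·-1.000) / (10) = -0.798
  z = (-7 - (3)·-0.244 - (-1)·-0.798) / (8) = -0.883
Iteration 2:
  x = (6 - (-4)·-0.798 - (1)·-0.883) / (9) = 0.410
  y = (-10 - (-4)·0.410 - (3)·-0.883) / (10) = -0.571
  z = (-7 - (3)·0.410 - (-1)·-0.571) / (8) = -1.100

-1.100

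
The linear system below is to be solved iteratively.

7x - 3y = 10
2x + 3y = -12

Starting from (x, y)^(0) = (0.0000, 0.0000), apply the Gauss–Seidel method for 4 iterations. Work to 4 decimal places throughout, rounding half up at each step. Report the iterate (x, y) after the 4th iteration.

Iteration 1:
  x = (10 - (-3)·0.0000) / (7) = 1.4286
  y = (-12 - (2)·1.4286) / (3) = -4.9524
Iteration 2:
  x = (10 - (-3)·-4.9524) / (7) = -0.6939
  y = (-12 - (2)·-0.6939) / (3) = -3.5374
Iteration 3:
  x = (10 - (-3)·-3.5374) / (7) = -0.0875
  y = (-12 - (2)·-0.0875) / (3) = -3.9417
Iteration 4:
  x = (10 - (-3)·-3.9417) / (7) = -0.2607
  y = (-12 - (2)·-0.2607) / (3) = -3.8262

(-0.2607, -3.8262)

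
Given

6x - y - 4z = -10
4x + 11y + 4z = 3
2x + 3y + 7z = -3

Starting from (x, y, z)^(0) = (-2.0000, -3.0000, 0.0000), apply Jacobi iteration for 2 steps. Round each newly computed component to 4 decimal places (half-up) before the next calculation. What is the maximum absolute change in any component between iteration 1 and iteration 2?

Iteration 1:
  x = (-10 - (-1)·-3.0000 - (-4)·0.0000) / (6) = -2.1667
  y = (3 - (4)·-2.0000 - (4)·0.0000) / (11) = 1.0000
  z = (-3 - (2)·-2.0000 - (3)·-3.0000) / (7) = 1.4286
Iteration 2:
  x = (-10 - (-1)·1.0000 - (-4)·1.4286) / (6) = -0.5476
  y = (3 - (4)·-2.1667 - (4)·1.4286) / (11) = 0.5411
  z = (-3 - (2)·-2.1667 - (3)·1.0000) / (7) = -0.2381
Change: (1.6191, -0.4589, -1.6667) → max |·| = 1.6667

1.6667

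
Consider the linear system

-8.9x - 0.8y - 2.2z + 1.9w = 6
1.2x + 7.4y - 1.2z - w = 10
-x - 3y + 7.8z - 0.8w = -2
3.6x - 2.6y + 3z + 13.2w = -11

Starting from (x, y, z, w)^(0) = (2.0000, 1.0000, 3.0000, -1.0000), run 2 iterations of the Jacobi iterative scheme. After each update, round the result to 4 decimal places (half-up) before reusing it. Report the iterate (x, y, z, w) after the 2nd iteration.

(-1.2656, 1.4240, -0.1378, -0.1571)

Iteration 1:
  x = (6 - (-0.8)·1.0000 - (-2.2)·3.0000 - (1.9)·-1.0000) / (-8.9) = -1.7191
  y = (10 - (1.2)·2.0000 - (-1.2)·3.0000 - (-1)·-1.0000) / (7.4) = 1.3784
  z = (-2 - (-1)·2.0000 - (-3)·1.0000 - (-0.8)·-1.0000) / (7.8) = 0.2821
  w = (-11 - (3.6)·2.0000 - (-2.6)·1.0000 - (3)·3.0000) / (13.2) = -1.8636
Iteration 2:
  x = (6 - (-0.8)·1.3784 - (-2.2)·0.2821 - (1.9)·-1.8636) / (-8.9) = -1.2656
  y = (10 - (1.2)·-1.7191 - (-1.2)·0.2821 - (-1)·-1.8636) / (7.4) = 1.4240
  z = (-2 - (-1)·-1.7191 - (-3)·1.3784 - (-0.8)·-1.8636) / (7.8) = -0.1378
  w = (-11 - (3.6)·-1.7191 - (-2.6)·1.3784 - (3)·0.2821) / (13.2) = -0.1571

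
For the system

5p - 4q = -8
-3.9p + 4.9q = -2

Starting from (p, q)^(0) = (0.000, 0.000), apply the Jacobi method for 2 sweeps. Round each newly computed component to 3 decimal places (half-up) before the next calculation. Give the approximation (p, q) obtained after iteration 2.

(-1.926, -1.682)

Iteration 1:
  p = (-8 - (-4)·0.000) / (5) = -1.600
  q = (-2 - (-3.9)·0.000) / (4.9) = -0.408
Iteration 2:
  p = (-8 - (-4)·-0.408) / (5) = -1.926
  q = (-2 - (-3.9)·-1.600) / (4.9) = -1.682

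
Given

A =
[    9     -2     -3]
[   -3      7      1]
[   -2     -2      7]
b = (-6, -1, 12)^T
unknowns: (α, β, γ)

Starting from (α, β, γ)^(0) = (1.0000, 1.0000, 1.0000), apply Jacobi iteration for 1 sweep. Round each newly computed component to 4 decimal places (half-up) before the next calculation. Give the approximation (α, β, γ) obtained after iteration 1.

Iteration 1:
  α = (-6 - (-2)·1.0000 - (-3)·1.0000) / (9) = -0.1111
  β = (-1 - (-3)·1.0000 - (1)·1.0000) / (7) = 0.1429
  γ = (12 - (-2)·1.0000 - (-2)·1.0000) / (7) = 2.2857

(-0.1111, 0.1429, 2.2857)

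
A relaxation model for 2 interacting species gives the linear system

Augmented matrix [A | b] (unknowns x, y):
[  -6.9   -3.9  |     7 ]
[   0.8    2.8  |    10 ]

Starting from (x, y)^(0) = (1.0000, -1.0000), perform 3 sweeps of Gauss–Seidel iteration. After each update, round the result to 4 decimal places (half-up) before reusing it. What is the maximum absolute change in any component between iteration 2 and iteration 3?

0.4290

Iteration 1:
  x = (7 - (-3.9)·-1.0000) / (-6.9) = -0.4493
  y = (10 - (0.8)·-0.4493) / (2.8) = 3.6998
Iteration 2:
  x = (7 - (-3.9)·3.6998) / (-6.9) = -3.1057
  y = (10 - (0.8)·-3.1057) / (2.8) = 4.4588
Iteration 3:
  x = (7 - (-3.9)·4.4588) / (-6.9) = -3.5347
  y = (10 - (0.8)·-3.5347) / (2.8) = 4.5813
Change: (-0.4290, 0.1225) → max |·| = 0.4290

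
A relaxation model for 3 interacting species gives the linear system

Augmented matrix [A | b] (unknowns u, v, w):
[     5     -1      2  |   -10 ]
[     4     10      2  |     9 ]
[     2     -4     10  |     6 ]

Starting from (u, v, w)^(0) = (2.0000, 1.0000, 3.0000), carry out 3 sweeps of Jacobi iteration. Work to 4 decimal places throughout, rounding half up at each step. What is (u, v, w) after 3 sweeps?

(-2.0040, 1.6360, 1.8600)

Iteration 1:
  u = (-10 - (-1)·1.0000 - (2)·3.0000) / (5) = -3.0000
  v = (9 - (4)·2.0000 - (2)·3.0000) / (10) = -0.5000
  w = (6 - (2)·2.0000 - (-4)·1.0000) / (10) = 0.6000
Iteration 2:
  u = (-10 - (-1)·-0.5000 - (2)·0.6000) / (5) = -2.3400
  v = (9 - (4)·-3.0000 - (2)·0.6000) / (10) = 1.9800
  w = (6 - (2)·-3.0000 - (-4)·-0.5000) / (10) = 1.0000
Iteration 3:
  u = (-10 - (-1)·1.9800 - (2)·1.0000) / (5) = -2.0040
  v = (9 - (4)·-2.3400 - (2)·1.0000) / (10) = 1.6360
  w = (6 - (2)·-2.3400 - (-4)·1.9800) / (10) = 1.8600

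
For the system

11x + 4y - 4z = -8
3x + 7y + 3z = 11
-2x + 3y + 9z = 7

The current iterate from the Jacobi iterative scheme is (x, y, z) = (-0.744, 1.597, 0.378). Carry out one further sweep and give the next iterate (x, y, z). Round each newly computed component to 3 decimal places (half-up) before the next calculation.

(-1.171, 1.728, 0.080)

One sweep:
  x = (-8 - (4)·1.597 - (-4)·0.378) / (11) = -1.171
  y = (11 - (3)·-0.744 - (3)·0.378) / (7) = 1.728
  z = (7 - (-2)·-0.744 - (3)·1.597) / (9) = 0.080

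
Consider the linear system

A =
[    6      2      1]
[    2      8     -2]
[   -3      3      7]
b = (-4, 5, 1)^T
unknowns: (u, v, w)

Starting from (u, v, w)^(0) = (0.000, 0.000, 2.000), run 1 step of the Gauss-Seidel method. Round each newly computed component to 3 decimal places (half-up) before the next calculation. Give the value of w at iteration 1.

Iteration 1:
  u = (-4 - (2)·0.000 - (1)·2.000) / (6) = -1.000
  v = (5 - (2)·-1.000 - (-2)·2.000) / (8) = 1.375
  w = (1 - (-3)·-1.000 - (3)·1.375) / (7) = -0.875

-0.875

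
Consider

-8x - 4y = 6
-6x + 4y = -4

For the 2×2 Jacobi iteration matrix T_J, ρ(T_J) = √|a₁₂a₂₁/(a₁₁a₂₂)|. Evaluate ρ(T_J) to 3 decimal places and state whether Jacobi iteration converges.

0.866

a₁₂a₂₁/(a₁₁a₂₂) = (-4)·(-6) / ((-8)·(4)) = -0.750000
ρ = √|-0.750000| = √0.750000 = 0.866
ρ < 1, so Jacobi converges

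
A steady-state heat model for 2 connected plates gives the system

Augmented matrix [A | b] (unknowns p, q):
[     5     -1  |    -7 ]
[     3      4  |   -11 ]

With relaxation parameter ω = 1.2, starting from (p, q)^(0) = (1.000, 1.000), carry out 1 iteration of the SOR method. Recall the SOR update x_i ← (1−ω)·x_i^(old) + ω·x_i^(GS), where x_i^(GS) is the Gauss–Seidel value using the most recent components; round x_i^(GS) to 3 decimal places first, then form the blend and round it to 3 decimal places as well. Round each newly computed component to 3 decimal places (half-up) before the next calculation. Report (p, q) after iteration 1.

(-1.640, -2.024)

Iteration 1:
  p: GS value = (-7 - (-1)·1.000) / (5) = -1.200;  p ← (1−ω)·1.000 + ω·-1.200 = -1.640
  q: GS value = (-11 - (3)·-1.640) / (4) = -1.520;  q ← (1−ω)·1.000 + ω·-1.520 = -2.024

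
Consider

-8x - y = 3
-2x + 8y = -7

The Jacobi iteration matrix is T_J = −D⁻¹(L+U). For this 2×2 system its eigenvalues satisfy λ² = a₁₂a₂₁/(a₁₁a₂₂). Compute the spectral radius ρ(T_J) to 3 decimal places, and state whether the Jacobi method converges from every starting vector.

0.177

a₁₂a₂₁/(a₁₁a₂₂) = (-1)·(-2) / ((-8)·(8)) = -0.031250
ρ = √|-0.031250| = √0.031250 = 0.177
ρ < 1, so Jacobi converges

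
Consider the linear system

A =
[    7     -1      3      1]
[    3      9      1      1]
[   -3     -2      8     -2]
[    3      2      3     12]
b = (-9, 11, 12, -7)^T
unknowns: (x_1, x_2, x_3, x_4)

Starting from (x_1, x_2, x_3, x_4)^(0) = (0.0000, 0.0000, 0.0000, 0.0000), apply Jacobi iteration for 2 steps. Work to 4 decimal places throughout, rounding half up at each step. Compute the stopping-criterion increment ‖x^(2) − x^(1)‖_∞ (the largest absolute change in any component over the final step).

Iteration 1:
  x_1 = (-9 - (-1)·0.0000 - (3)·0.0000 - (1)·0.0000) / (7) = -1.2857
  x_2 = (11 - (3)·0.0000 - (1)·0.0000 - (1)·0.0000) / (9) = 1.2222
  x_3 = (12 - (-3)·0.0000 - (-2)·0.0000 - (-2)·0.0000) / (8) = 1.5000
  x_4 = (-7 - (3)·0.0000 - (2)·0.0000 - (3)·0.0000) / (12) = -0.5833
Iteration 2:
  x_1 = (-9 - (-1)·1.2222 - (3)·1.5000 - (1)·-0.5833) / (7) = -1.6706
  x_2 = (11 - (3)·-1.2857 - (1)·1.5000 - (1)·-0.5833) / (9) = 1.5489
  x_3 = (12 - (-3)·-1.2857 - (-2)·1.2222 - (-2)·-0.5833) / (8) = 1.1776
  x_4 = (-7 - (3)·-1.2857 - (2)·1.2222 - (3)·1.5000) / (12) = -0.8406
Change: (-0.3849, 0.3267, -0.3224, -0.2573) → max |·| = 0.3849

0.3849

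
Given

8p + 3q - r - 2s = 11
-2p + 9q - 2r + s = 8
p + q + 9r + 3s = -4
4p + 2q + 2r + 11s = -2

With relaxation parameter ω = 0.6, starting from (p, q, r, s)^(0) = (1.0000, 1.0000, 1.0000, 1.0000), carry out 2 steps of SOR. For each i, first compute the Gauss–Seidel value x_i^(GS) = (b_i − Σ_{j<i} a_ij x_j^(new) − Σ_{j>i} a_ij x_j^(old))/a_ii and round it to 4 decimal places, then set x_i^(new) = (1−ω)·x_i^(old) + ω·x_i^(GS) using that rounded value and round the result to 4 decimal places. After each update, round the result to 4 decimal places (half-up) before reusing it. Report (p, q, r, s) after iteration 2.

Iteration 1:
  p: GS value = (11 - (3)·1.0000 - (-1)·1.0000 - (-2)·1.0000) / (8) = 1.3750;  p ← (1−ω)·1.0000 + ω·1.3750 = 1.2250
  q: GS value = (8 - (-2)·1.2250 - (-2)·1.0000 - (1)·1.0000) / (9) = 1.2722;  q ← (1−ω)·1.0000 + ω·1.2722 = 1.1633
  r: GS value = (-4 - (1)·1.2250 - (1)·1.1633 - (3)·1.0000) / (9) = -1.0431;  r ← (1−ω)·1.0000 + ω·-1.0431 = -0.2259
  s: GS value = (-2 - (4)·1.2250 - (2)·1.1633 - (2)·-0.2259) / (11) = -0.7977;  s ← (1−ω)·1.0000 + ω·-0.7977 = -0.0786
Iteration 2:
  p: GS value = (11 - (3)·1.1633 - (-1)·-0.2259 - (-2)·-0.0786) / (8) = 0.8909;  p ← (1−ω)·1.2250 + ω·0.8909 = 1.0245
  q: GS value = (8 - (-2)·1.0245 - (-2)·-0.2259 - (1)·-0.0786) / (9) = 1.0751;  q ← (1−ω)·1.1633 + ω·1.0751 = 1.1104
  r: GS value = (-4 - (1)·1.0245 - (1)·1.1104 - (3)·-0.0786) / (9) = -0.6555;  r ← (1−ω)·-0.2259 + ω·-0.6555 = -0.4837
  s: GS value = (-2 - (4)·1.0245 - (2)·1.1104 - (2)·-0.4837) / (11) = -0.6683;  s ← (1−ω)·-0.0786 + ω·-0.6683 = -0.4324

(1.0245, 1.1104, -0.4837, -0.4324)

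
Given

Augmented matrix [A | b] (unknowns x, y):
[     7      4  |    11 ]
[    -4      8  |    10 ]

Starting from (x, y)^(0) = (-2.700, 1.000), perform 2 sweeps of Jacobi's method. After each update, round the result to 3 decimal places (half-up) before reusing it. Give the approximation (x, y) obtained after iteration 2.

Iteration 1:
  x = (11 - (4)·1.000) / (7) = 1.000
  y = (10 - (-4)·-2.700) / (8) = -0.100
Iteration 2:
  x = (11 - (4)·-0.100) / (7) = 1.629
  y = (10 - (-4)·1.000) / (8) = 1.750

(1.629, 1.750)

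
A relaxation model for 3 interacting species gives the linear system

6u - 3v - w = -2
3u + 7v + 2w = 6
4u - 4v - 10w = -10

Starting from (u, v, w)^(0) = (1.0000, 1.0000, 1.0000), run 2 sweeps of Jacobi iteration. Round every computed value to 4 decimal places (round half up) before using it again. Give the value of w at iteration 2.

Iteration 1:
  u = (-2 - (-3)·1.0000 - (-1)·1.0000) / (6) = 0.3333
  v = (6 - (3)·1.0000 - (2)·1.0000) / (7) = 0.1429
  w = (-10 - (4)·1.0000 - (-4)·1.0000) / (-10) = 1.0000
Iteration 2:
  u = (-2 - (-3)·0.1429 - (-1)·1.0000) / (6) = -0.0952
  v = (6 - (3)·0.3333 - (2)·1.0000) / (7) = 0.4286
  w = (-10 - (4)·0.3333 - (-4)·0.1429) / (-10) = 1.0762

1.0762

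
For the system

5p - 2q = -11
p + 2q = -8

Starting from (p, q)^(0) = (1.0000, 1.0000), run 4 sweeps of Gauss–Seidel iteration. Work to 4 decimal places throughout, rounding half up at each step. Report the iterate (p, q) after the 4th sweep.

(-3.1776, -2.4112)

Iteration 1:
  p = (-11 - (-2)·1.0000) / (5) = -1.8000
  q = (-8 - (1)·-1.8000) / (2) = -3.1000
Iteration 2:
  p = (-11 - (-2)·-3.1000) / (5) = -3.4400
  q = (-8 - (1)·-3.4400) / (2) = -2.2800
Iteration 3:
  p = (-11 - (-2)·-2.2800) / (5) = -3.1120
  q = (-8 - (1)·-3.1120) / (2) = -2.4440
Iteration 4:
  p = (-11 - (-2)·-2.4440) / (5) = -3.1776
  q = (-8 - (1)·-3.1776) / (2) = -2.4112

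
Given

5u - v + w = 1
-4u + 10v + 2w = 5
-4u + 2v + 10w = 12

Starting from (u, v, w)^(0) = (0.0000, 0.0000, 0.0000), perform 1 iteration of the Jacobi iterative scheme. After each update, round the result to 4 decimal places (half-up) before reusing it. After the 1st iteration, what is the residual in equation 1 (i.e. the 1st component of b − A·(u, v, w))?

-0.7000

Iteration 1:
  u = (1 - (-1)·0.0000 - (1)·0.0000) / (5) = 0.2000
  v = (5 - (-4)·0.0000 - (2)·0.0000) / (10) = 0.5000
  w = (12 - (-4)·0.0000 - (2)·0.0000) / (10) = 1.2000
Residual b − A·x = (-0.7000, -1.6000, -0.2000)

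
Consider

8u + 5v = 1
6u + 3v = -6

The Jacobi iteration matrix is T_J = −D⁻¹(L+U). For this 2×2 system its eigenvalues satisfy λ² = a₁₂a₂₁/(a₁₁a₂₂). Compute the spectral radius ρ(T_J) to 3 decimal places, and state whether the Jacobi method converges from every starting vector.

1.118

a₁₂a₂₁/(a₁₁a₂₂) = (5)·(6) / ((8)·(3)) = 1.250000
ρ = √|1.250000| = √1.250000 = 1.118
ρ > 1, so Jacobi diverges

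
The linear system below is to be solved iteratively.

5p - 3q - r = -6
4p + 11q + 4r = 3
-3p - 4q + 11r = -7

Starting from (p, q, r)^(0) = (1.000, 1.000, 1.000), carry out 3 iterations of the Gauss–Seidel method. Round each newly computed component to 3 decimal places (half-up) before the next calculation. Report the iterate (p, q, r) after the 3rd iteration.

Iteration 1:
  p = (-6 - (-3)·1.000 - (-1)·1.000) / (5) = -0.400
  q = (3 - (4)·-0.400 - (4)·1.000) / (11) = 0.055
  r = (-7 - (-3)·-0.400 - (-4)·0.055) / (11) = -0.725
Iteration 2:
  p = (-6 - (-3)·0.055 - (-1)·-0.725) / (5) = -1.312
  q = (3 - (4)·-1.312 - (4)·-0.725) / (11) = 1.013
  r = (-7 - (-3)·-1.312 - (-4)·1.013) / (11) = -0.626
Iteration 3:
  p = (-6 - (-3)·1.013 - (-1)·-0.626) / (5) = -0.717
  q = (3 - (4)·-0.717 - (4)·-0.626) / (11) = 0.761
  r = (-7 - (-3)·-0.717 - (-4)·0.761) / (11) = -0.555

(-0.717, 0.761, -0.555)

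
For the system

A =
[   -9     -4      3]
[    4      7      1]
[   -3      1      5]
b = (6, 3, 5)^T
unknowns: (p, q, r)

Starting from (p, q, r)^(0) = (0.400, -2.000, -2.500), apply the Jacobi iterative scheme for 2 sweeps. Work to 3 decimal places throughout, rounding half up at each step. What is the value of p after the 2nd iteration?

-0.368

Iteration 1:
  p = (6 - (-4)·-2.000 - (3)·-2.500) / (-9) = -0.611
  q = (3 - (4)·0.400 - (1)·-2.500) / (7) = 0.557
  r = (5 - (-3)·0.400 - (1)·-2.000) / (5) = 1.640
Iteration 2:
  p = (6 - (-4)·0.557 - (3)·1.640) / (-9) = -0.368
  q = (3 - (4)·-0.611 - (1)·1.640) / (7) = 0.543
  r = (5 - (-3)·-0.611 - (1)·0.557) / (5) = 0.522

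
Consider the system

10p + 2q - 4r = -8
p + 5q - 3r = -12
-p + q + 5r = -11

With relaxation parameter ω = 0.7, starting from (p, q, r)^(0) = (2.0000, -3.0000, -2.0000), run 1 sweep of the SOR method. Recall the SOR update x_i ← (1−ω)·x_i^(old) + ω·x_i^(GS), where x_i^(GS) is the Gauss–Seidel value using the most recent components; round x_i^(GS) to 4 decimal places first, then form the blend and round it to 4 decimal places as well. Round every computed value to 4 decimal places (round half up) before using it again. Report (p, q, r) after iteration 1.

Iteration 1:
  p: GS value = (-8 - (2)·-3.0000 - (-4)·-2.0000) / (10) = -1.0000;  p ← (1−ω)·2.0000 + ω·-1.0000 = -0.1000
  q: GS value = (-12 - (1)·-0.1000 - (-3)·-2.0000) / (5) = -3.5800;  q ← (1−ω)·-3.0000 + ω·-3.5800 = -3.4060
  r: GS value = (-11 - (-1)·-0.1000 - (1)·-3.4060) / (5) = -1.5388;  r ← (1−ω)·-2.0000 + ω·-1.5388 = -1.6772

(-0.1000, -3.4060, -1.6772)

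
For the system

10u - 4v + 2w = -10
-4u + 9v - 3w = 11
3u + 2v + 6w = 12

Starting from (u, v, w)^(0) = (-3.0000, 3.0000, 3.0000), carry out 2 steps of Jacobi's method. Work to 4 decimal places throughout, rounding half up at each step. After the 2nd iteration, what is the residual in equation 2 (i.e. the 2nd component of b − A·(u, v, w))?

Iteration 1:
  u = (-10 - (-4)·3.0000 - (2)·3.0000) / (10) = -0.4000
  v = (11 - (-4)·-3.0000 - (-3)·3.0000) / (9) = 0.8889
  w = (12 - (3)·-3.0000 - (2)·3.0000) / (6) = 2.5000
Iteration 2:
  u = (-10 - (-4)·0.8889 - (2)·2.5000) / (10) = -1.1444
  v = (11 - (-4)·-0.4000 - (-3)·2.5000) / (9) = 1.8778
  w = (12 - (3)·-0.4000 - (2)·0.8889) / (6) = 1.9037
Residual b − A·x = (5.1478, -4.7667, 0.2554)

-4.7667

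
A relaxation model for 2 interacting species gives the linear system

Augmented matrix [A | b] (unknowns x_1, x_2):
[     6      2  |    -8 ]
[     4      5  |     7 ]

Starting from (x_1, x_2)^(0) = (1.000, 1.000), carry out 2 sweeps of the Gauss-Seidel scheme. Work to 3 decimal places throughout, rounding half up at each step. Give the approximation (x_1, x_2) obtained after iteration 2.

Iteration 1:
  x_1 = (-8 - (2)·1.000) / (6) = -1.667
  x_2 = (7 - (4)·-1.667) / (5) = 2.734
Iteration 2:
  x_1 = (-8 - (2)·2.734) / (6) = -2.245
  x_2 = (7 - (4)·-2.245) / (5) = 3.196

(-2.245, 3.196)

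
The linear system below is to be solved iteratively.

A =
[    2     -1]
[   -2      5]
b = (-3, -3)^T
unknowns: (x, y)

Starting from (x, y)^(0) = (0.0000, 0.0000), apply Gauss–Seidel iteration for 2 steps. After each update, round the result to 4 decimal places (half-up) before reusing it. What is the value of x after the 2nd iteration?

-2.1000

Iteration 1:
  x = (-3 - (-1)·0.0000) / (2) = -1.5000
  y = (-3 - (-2)·-1.5000) / (5) = -1.2000
Iteration 2:
  x = (-3 - (-1)·-1.2000) / (2) = -2.1000
  y = (-3 - (-2)·-2.1000) / (5) = -1.4400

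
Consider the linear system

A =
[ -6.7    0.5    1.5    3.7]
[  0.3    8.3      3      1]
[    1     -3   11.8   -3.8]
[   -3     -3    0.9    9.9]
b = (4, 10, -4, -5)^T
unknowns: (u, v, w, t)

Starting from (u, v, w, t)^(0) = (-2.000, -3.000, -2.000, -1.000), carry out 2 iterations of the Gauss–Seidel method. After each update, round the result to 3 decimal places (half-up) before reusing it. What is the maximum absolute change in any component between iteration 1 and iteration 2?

1.157

Iteration 1:
  u = (4 - (0.5)·-3.000 - (1.5)·-2.000 - (3.7)·-1.000) / (-6.7) = -1.821
  v = (10 - (0.3)·-1.821 - (3)·-2.000 - (1)·-1.000) / (8.3) = 2.114
  w = (-4 - (1)·-1.821 - (-3)·2.114 - (-3.8)·-1.000) / (11.8) = 0.031
  t = (-5 - (-3)·-1.821 - (-3)·2.114 - (0.9)·0.031) / (9.9) = -0.419
Iteration 2:
  u = (4 - (0.5)·2.114 - (1.5)·0.031 - (3.7)·-0.419) / (-6.7) = -0.664
  v = (10 - (0.3)·-0.664 - (3)·0.031 - (1)·-0.419) / (8.3) = 1.268
  w = (-4 - (1)·-0.664 - (-3)·1.268 - (-3.8)·-0.419) / (11.8) = -0.095
  t = (-5 - (-3)·-0.664 - (-3)·1.268 - (0.9)·-0.095) / (9.9) = -0.313
Change: (1.157, -0.846, -0.126, 0.106) → max |·| = 1.157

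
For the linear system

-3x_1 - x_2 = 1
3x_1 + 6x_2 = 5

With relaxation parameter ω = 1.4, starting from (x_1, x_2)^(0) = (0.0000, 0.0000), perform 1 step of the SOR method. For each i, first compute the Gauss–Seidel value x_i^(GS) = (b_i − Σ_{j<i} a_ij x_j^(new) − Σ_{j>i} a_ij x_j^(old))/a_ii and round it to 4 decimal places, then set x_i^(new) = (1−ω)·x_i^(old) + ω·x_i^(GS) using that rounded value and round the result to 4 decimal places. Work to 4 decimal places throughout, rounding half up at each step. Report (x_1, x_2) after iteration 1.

(-0.4666, 1.4932)

Iteration 1:
  x_1: GS value = (1 - (-1)·0.0000) / (-3) = -0.3333;  x_1 ← (1−ω)·0.0000 + ω·-0.3333 = -0.4666
  x_2: GS value = (5 - (3)·-0.4666) / (6) = 1.0666;  x_2 ← (1−ω)·0.0000 + ω·1.0666 = 1.4932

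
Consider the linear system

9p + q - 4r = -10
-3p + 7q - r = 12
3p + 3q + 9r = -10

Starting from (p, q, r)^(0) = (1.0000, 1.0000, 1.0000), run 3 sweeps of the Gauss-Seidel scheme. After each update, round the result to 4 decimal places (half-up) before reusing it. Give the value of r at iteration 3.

Iteration 1:
  p = (-10 - (1)·1.0000 - (-4)·1.0000) / (9) = -0.7778
  q = (12 - (-3)·-0.7778 - (-1)·1.0000) / (7) = 1.5238
  r = (-10 - (3)·-0.7778 - (3)·1.5238) / (9) = -1.3598
Iteration 2:
  p = (-10 - (1)·1.5238 - (-4)·-1.3598) / (9) = -1.8848
  q = (12 - (-3)·-1.8848 - (-1)·-1.3598) / (7) = 0.7123
  r = (-10 - (3)·-1.8848 - (3)·0.7123) / (9) = -0.7203
Iteration 3:
  p = (-10 - (1)·0.7123 - (-4)·-0.7203) / (9) = -1.5104
  q = (12 - (-3)·-1.5104 - (-1)·-0.7203) / (7) = 0.9641
  r = (-10 - (3)·-1.5104 - (3)·0.9641) / (9) = -0.9290

-0.9290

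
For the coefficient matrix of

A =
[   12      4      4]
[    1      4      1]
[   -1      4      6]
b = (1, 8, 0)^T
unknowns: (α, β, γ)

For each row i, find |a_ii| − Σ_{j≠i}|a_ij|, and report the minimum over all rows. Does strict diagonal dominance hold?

row 1: |12| − (4+4) = 4
row 2: |4| − (1+1) = 2
row 3: |6| − (1+4) = 1
minimum over rows = 1 → strictly diagonally dominant (convergence guaranteed)

1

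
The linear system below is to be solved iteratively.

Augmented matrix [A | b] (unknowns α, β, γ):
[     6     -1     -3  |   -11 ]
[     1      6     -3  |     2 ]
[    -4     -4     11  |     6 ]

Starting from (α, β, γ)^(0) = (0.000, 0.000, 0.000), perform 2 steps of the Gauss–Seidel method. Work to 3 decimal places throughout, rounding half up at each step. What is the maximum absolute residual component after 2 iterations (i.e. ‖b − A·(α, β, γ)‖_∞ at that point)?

Iteration 1:
  α = (-11 - (-1)·0.000 - (-3)·0.000) / (6) = -1.833
  β = (2 - (1)·-1.833 - (-3)·0.000) / (6) = 0.639
  γ = (6 - (-4)·-1.833 - (-4)·0.639) / (11) = 0.111
Iteration 2:
  α = (-11 - (-1)·0.639 - (-3)·0.111) / (6) = -1.671
  β = (2 - (1)·-1.671 - (-3)·0.111) / (6) = 0.667
  γ = (6 - (-4)·-1.671 - (-4)·0.667) / (11) = 0.180
Residual b − A·x = (0.233, 0.209, 0.004); ∞-norm = 0.233

0.233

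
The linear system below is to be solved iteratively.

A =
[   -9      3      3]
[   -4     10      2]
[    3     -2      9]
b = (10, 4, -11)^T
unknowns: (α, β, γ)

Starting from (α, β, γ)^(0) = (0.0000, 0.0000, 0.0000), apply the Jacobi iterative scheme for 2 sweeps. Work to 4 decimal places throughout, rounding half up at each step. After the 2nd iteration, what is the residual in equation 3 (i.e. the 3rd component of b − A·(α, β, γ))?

Iteration 1:
  α = (10 - (3)·0.0000 - (3)·0.0000) / (-9) = -1.1111
  β = (4 - (-4)·0.0000 - (2)·0.0000) / (10) = 0.4000
  γ = (-11 - (3)·0.0000 - (-2)·0.0000) / (9) = -1.2222
Iteration 2:
  α = (10 - (3)·0.4000 - (3)·-1.2222) / (-9) = -1.3852
  β = (4 - (-4)·-1.1111 - (2)·-1.2222) / (10) = 0.2000
  γ = (-11 - (3)·-1.1111 - (-2)·0.4000) / (9) = -0.7630
Residual b − A·x = (-0.7778, -2.0148, 0.4226)

0.4226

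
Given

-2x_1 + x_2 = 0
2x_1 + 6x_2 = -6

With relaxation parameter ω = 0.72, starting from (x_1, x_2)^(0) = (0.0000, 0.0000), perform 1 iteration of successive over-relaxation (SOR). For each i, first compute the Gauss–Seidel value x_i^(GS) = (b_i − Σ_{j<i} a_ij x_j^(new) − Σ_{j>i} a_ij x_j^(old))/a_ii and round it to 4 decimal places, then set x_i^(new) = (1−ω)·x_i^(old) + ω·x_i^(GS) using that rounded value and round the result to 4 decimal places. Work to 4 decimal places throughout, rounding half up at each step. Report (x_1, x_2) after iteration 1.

(0.0000, -0.7200)

Iteration 1:
  x_1: GS value = (0 - (1)·0.0000) / (-2) = 0.0000;  x_1 ← (1−ω)·0.0000 + ω·0.0000 = 0.0000
  x_2: GS value = (-6 - (2)·0.0000) / (6) = -1.0000;  x_2 ← (1−ω)·0.0000 + ω·-1.0000 = -0.7200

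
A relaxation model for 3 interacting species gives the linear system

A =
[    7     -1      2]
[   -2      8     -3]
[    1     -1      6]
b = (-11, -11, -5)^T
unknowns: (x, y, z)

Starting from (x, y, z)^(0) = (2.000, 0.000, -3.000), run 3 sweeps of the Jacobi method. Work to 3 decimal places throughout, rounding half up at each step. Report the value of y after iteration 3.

-2.149

Iteration 1:
  x = (-11 - (-1)·0.000 - (2)·-3.000) / (7) = -0.714
  y = (-11 - (-2)·2.000 - (-3)·-3.000) / (8) = -2.000
  z = (-5 - (1)·2.000 - (-1)·0.000) / (6) = -1.167
Iteration 2:
  x = (-11 - (-1)·-2.000 - (2)·-1.167) / (7) = -1.524
  y = (-11 - (-2)·-0.714 - (-3)·-1.167) / (8) = -1.991
  z = (-5 - (1)·-0.714 - (-1)·-2.000) / (6) = -1.048
Iteration 3:
  x = (-11 - (-1)·-1.991 - (2)·-1.048) / (7) = -1.556
  y = (-11 - (-2)·-1.524 - (-3)·-1.048) / (8) = -2.149
  z = (-5 - (1)·-1.524 - (-1)·-1.991) / (6) = -0.911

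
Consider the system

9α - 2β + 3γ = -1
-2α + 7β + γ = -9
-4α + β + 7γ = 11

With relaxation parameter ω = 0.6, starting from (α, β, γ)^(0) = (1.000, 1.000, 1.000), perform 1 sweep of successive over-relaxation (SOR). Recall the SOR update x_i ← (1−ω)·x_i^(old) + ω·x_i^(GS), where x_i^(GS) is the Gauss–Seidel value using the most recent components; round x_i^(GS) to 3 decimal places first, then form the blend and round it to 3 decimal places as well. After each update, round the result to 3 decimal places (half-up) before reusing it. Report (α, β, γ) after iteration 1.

Iteration 1:
  α: GS value = (-1 - (-2)·1.000 - (3)·1.000) / (9) = -0.222;  α ← (1−ω)·1.000 + ω·-0.222 = 0.267
  β: GS value = (-9 - (-2)·0.267 - (1)·1.000) / (7) = -1.352;  β ← (1−ω)·1.000 + ω·-1.352 = -0.411
  γ: GS value = (11 - (-4)·0.267 - (1)·-0.411) / (7) = 1.783;  γ ← (1−ω)·1.000 + ω·1.783 = 1.470

(0.267, -0.411, 1.470)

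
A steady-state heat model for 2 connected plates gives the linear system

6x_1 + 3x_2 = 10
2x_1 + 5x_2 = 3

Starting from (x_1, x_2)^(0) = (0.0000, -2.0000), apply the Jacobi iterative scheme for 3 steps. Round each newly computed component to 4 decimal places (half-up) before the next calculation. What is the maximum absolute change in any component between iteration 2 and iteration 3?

0.5333

Iteration 1:
  x_1 = (10 - (3)·-2.0000) / (6) = 2.6667
  x_2 = (3 - (2)·0.0000) / (5) = 0.6000
Iteration 2:
  x_1 = (10 - (3)·0.6000) / (6) = 1.3667
  x_2 = (3 - (2)·2.6667) / (5) = -0.4667
Iteration 3:
  x_1 = (10 - (3)·-0.4667) / (6) = 1.9000
  x_2 = (3 - (2)·1.3667) / (5) = 0.0533
Change: (0.5333, 0.5200) → max |·| = 0.5333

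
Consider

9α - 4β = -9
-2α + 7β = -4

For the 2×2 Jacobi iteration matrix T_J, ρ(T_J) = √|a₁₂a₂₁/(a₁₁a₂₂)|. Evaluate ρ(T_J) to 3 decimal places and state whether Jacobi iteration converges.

0.356

a₁₂a₂₁/(a₁₁a₂₂) = (-4)·(-2) / ((9)·(7)) = 0.126984
ρ = √|0.126984| = √0.126984 = 0.356
ρ < 1, so Jacobi converges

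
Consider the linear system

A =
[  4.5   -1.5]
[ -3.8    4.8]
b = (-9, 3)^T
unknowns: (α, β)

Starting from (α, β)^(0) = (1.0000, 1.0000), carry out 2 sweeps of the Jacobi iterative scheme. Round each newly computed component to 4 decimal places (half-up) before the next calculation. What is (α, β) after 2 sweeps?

(-1.5278, -0.6945)

Iteration 1:
  α = (-9 - (-1.5)·1.0000) / (4.5) = -1.6667
  β = (3 - (-3.8)·1.0000) / (4.8) = 1.4167
Iteration 2:
  α = (-9 - (-1.5)·1.4167) / (4.5) = -1.5278
  β = (3 - (-3.8)·-1.6667) / (4.8) = -0.6945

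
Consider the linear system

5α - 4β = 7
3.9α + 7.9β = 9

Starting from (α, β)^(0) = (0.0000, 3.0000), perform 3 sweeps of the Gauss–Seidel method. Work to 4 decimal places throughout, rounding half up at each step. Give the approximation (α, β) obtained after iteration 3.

Iteration 1:
  α = (7 - (-4)·3.0000) / (5) = 3.8000
  β = (9 - (3.9)·3.8000) / (7.9) = -0.7367
Iteration 2:
  α = (7 - (-4)·-0.7367) / (5) = 0.8106
  β = (9 - (3.9)·0.8106) / (7.9) = 0.7391
Iteration 3:
  α = (7 - (-4)·0.7391) / (5) = 1.9913
  β = (9 - (3.9)·1.9913) / (7.9) = 0.1562

(1.9913, 0.1562)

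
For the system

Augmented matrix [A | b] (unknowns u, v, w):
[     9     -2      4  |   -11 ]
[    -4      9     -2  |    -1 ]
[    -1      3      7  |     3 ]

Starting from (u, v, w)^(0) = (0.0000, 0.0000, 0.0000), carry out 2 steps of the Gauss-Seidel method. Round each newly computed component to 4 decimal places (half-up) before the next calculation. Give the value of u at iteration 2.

Iteration 1:
  u = (-11 - (-2)·0.0000 - (4)·0.0000) / (9) = -1.2222
  v = (-1 - (-4)·-1.2222 - (-2)·0.0000) / (9) = -0.6543
  w = (3 - (-1)·-1.2222 - (3)·-0.6543) / (7) = 0.5344
Iteration 2:
  u = (-11 - (-2)·-0.6543 - (4)·0.5344) / (9) = -1.6051
  v = (-1 - (-4)·-1.6051 - (-2)·0.5344) / (9) = -0.7057
  w = (3 - (-1)·-1.6051 - (3)·-0.7057) / (7) = 0.5017

-1.6051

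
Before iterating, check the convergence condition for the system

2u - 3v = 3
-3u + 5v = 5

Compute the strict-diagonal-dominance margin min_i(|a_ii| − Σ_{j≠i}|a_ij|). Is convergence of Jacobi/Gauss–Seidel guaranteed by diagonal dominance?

row 1: |2| − (3) = -1
row 2: |5| − (3) = 2
minimum over rows = -1 → not strictly diagonally dominant

-1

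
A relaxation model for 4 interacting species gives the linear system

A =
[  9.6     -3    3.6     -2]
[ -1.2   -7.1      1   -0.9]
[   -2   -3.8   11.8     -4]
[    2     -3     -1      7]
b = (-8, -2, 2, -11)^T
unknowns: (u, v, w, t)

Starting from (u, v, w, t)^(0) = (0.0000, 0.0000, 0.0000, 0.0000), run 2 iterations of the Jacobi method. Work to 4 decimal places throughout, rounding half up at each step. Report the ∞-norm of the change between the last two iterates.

0.5832

Iteration 1:
  u = (-8 - (-3)·0.0000 - (3.6)·0.0000 - (-2)·0.0000) / (9.6) = -0.8333
  v = (-2 - (-1.2)·0.0000 - (1)·0.0000 - (-0.9)·0.0000) / (-7.1) = 0.2817
  w = (2 - (-2)·0.0000 - (-3.8)·0.0000 - (-4)·0.0000) / (11.8) = 0.1695
  t = (-11 - (2)·0.0000 - (-3)·0.0000 - (-1)·0.0000) / (7) = -1.5714
Iteration 2:
  u = (-8 - (-3)·0.2817 - (3.6)·0.1695 - (-2)·-1.5714) / (9.6) = -1.1362
  v = (-2 - (-1.2)·-0.8333 - (1)·0.1695 - (-0.9)·-1.5714) / (-7.1) = 0.6456
  w = (2 - (-2)·-0.8333 - (-3.8)·0.2817 - (-4)·-1.5714) / (11.8) = -0.4137
  t = (-11 - (2)·-0.8333 - (-3)·0.2817 - (-1)·0.1695) / (7) = -1.1884
Change: (-0.3029, 0.3639, -0.5832, 0.3830) → max |·| = 0.5832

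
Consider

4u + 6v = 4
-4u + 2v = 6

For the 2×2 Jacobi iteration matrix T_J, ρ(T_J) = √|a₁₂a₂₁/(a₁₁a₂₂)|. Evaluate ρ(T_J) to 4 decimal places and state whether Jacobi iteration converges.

1.7321

a₁₂a₂₁/(a₁₁a₂₂) = (6)·(-4) / ((4)·(2)) = -3.000000
ρ = √|-3.000000| = √3.000000 = 1.7321
ρ > 1, so Jacobi diverges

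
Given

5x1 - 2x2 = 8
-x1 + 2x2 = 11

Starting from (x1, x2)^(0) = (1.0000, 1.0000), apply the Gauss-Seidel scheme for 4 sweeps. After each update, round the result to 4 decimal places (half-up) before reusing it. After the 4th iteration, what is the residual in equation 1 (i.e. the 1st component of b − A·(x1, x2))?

Iteration 1:
  x1 = (8 - (-2)·1.0000) / (5) = 2.0000
  x2 = (11 - (-1)·2.0000) / (2) = 6.5000
Iteration 2:
  x1 = (8 - (-2)·6.5000) / (5) = 4.2000
  x2 = (11 - (-1)·4.2000) / (2) = 7.6000
Iteration 3:
  x1 = (8 - (-2)·7.6000) / (5) = 4.6400
  x2 = (11 - (-1)·4.6400) / (2) = 7.8200
Iteration 4:
  x1 = (8 - (-2)·7.8200) / (5) = 4.7280
  x2 = (11 - (-1)·4.7280) / (2) = 7.8640
Residual b − A·x = (0.0880, 0.0000)

0.0880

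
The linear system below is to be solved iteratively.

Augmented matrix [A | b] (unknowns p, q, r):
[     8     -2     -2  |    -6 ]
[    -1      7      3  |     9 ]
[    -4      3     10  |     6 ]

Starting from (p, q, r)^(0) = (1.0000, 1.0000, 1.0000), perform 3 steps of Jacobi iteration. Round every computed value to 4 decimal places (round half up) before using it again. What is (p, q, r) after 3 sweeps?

(-0.4625, 1.1536, 0.1850)

Iteration 1:
  p = (-6 - (-2)·1.0000 - (-2)·1.0000) / (8) = -0.2500
  q = (9 - (-1)·1.0000 - (3)·1.0000) / (7) = 1.0000
  r = (6 - (-4)·1.0000 - (3)·1.0000) / (10) = 0.7000
Iteration 2:
  p = (-6 - (-2)·1.0000 - (-2)·0.7000) / (8) = -0.3250
  q = (9 - (-1)·-0.2500 - (3)·0.7000) / (7) = 0.9500
  r = (6 - (-4)·-0.2500 - (3)·1.0000) / (10) = 0.2000
Iteration 3:
  p = (-6 - (-2)·0.9500 - (-2)·0.2000) / (8) = -0.4625
  q = (9 - (-1)·-0.3250 - (3)·0.2000) / (7) = 1.1536
  r = (6 - (-4)·-0.3250 - (3)·0.9500) / (10) = 0.1850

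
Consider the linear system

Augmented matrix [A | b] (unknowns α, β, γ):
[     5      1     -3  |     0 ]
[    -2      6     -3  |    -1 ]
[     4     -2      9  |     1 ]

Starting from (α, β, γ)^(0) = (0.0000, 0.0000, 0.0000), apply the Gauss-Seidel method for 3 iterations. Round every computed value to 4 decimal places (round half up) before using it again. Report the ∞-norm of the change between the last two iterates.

Iteration 1:
  α = (0 - (1)·0.0000 - (-3)·0.0000) / (5) = 0.0000
  β = (-1 - (-2)·0.0000 - (-3)·0.0000) / (6) = -0.1667
  γ = (1 - (4)·0.0000 - (-2)·-0.1667) / (9) = 0.0741
Iteration 2:
  α = (0 - (1)·-0.1667 - (-3)·0.0741) / (5) = 0.0778
  β = (-1 - (-2)·0.0778 - (-3)·0.0741) / (6) = -0.1037
  γ = (1 - (4)·0.0778 - (-2)·-0.1037) / (9) = 0.0535
Iteration 3:
  α = (0 - (1)·-0.1037 - (-3)·0.0535) / (5) = 0.0528
  β = (-1 - (-2)·0.0528 - (-3)·0.0535) / (6) = -0.1223
  γ = (1 - (4)·0.0528 - (-2)·-0.1223) / (9) = 0.0605
Change: (-0.0250, -0.0186, 0.0070) → max |·| = 0.0250

0.0250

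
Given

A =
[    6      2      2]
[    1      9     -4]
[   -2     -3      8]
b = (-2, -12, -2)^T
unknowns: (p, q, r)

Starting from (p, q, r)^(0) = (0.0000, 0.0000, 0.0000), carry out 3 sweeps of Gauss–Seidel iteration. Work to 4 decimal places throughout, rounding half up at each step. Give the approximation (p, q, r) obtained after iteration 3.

Iteration 1:
  p = (-2 - (2)·0.0000 - (2)·0.0000) / (6) = -0.3333
  q = (-12 - (1)·-0.3333 - (-4)·0.0000) / (9) = -1.2963
  r = (-2 - (-2)·-0.3333 - (-3)·-1.2963) / (8) = -0.8194
Iteration 2:
  p = (-2 - (2)·-1.2963 - (2)·-0.8194) / (6) = 0.3719
  q = (-12 - (1)·0.3719 - (-4)·-0.8194) / (9) = -1.7388
  r = (-2 - (-2)·0.3719 - (-3)·-1.7388) / (8) = -0.8091
Iteration 3:
  p = (-2 - (2)·-1.7388 - (2)·-0.8091) / (6) = 0.5160
  q = (-12 - (1)·0.5160 - (-4)·-0.8091) / (9) = -1.7503
  r = (-2 - (-2)·0.5160 - (-3)·-1.7503) / (8) = -0.7774

(0.5160, -1.7503, -0.7774)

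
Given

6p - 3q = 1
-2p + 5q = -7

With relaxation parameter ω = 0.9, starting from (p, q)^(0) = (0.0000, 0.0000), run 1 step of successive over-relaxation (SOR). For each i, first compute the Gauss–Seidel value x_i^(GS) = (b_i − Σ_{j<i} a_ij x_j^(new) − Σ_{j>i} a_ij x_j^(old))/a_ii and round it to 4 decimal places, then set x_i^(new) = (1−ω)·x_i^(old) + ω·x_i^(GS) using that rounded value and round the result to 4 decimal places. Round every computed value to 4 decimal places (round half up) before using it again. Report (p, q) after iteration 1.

(0.1500, -1.2060)

Iteration 1:
  p: GS value = (1 - (-3)·0.0000) / (6) = 0.1667;  p ← (1−ω)·0.0000 + ω·0.1667 = 0.1500
  q: GS value = (-7 - (-2)·0.1500) / (5) = -1.3400;  q ← (1−ω)·0.0000 + ω·-1.3400 = -1.2060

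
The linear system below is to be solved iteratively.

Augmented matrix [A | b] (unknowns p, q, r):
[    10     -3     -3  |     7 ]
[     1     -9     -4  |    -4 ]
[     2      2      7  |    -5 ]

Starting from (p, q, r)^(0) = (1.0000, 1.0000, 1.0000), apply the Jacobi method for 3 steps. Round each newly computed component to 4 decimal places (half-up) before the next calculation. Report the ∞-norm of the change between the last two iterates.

0.3652

Iteration 1:
  p = (7 - (-3)·1.0000 - (-3)·1.0000) / (10) = 1.3000
  q = (-4 - (1)·1.0000 - (-4)·1.0000) / (-9) = 0.1111
  r = (-5 - (2)·1.0000 - (2)·1.0000) / (7) = -1.2857
Iteration 2:
  p = (7 - (-3)·0.1111 - (-3)·-1.2857) / (10) = 0.3476
  q = (-4 - (1)·1.3000 - (-4)·-1.2857) / (-9) = 1.1603
  r = (-5 - (2)·1.3000 - (2)·0.1111) / (7) = -1.1175
Iteration 3:
  p = (7 - (-3)·1.1603 - (-3)·-1.1175) / (10) = 0.7128
  q = (-4 - (1)·0.3476 - (-4)·-1.1175) / (-9) = 0.9797
  r = (-5 - (2)·0.3476 - (2)·1.1603) / (7) = -1.1451
Change: (0.3652, -0.1806, -0.0276) → max |·| = 0.3652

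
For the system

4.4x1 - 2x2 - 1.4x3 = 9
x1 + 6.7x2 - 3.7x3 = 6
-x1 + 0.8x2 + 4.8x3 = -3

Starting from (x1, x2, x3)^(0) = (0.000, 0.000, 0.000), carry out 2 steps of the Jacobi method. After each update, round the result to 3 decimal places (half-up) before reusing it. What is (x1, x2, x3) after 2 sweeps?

Iteration 1:
  x1 = (9 - (-2)·0.000 - (-1.4)·0.000) / (4.4) = 2.045
  x2 = (6 - (1)·0.000 - (-3.7)·0.000) / (6.7) = 0.896
  x3 = (-3 - (-1)·0.000 - (0.8)·0.000) / (4.8) = -0.625
Iteration 2:
  x1 = (9 - (-2)·0.896 - (-1.4)·-0.625) / (4.4) = 2.254
  x2 = (6 - (1)·2.045 - (-3.7)·-0.625) / (6.7) = 0.245
  x3 = (-3 - (-1)·2.045 - (0.8)·0.896) / (4.8) = -0.348

(2.254, 0.245, -0.348)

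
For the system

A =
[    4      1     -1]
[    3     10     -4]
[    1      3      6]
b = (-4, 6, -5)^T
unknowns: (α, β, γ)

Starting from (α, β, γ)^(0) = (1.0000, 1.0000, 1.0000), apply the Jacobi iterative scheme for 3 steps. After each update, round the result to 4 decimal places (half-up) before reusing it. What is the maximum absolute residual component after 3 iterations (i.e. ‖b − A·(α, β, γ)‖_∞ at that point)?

1.2957

Iteration 1:
  α = (-4 - (1)·1.0000 - (-1)·1.0000) / (4) = -1.0000
  β = (6 - (3)·1.0000 - (-4)·1.0000) / (10) = 0.7000
  γ = (-5 - (1)·1.0000 - (3)·1.0000) / (6) = -1.5000
Iteration 2:
  α = (-4 - (1)·0.7000 - (-1)·-1.5000) / (4) = -1.5500
  β = (6 - (3)·-1.0000 - (-4)·-1.5000) / (10) = 0.3000
  γ = (-5 - (1)·-1.0000 - (3)·0.7000) / (6) = -1.0167
Iteration 3:
  α = (-4 - (1)·0.3000 - (-1)·-1.0167) / (4) = -1.3292
  β = (6 - (3)·-1.5500 - (-4)·-1.0167) / (10) = 0.6583
  γ = (-5 - (1)·-1.5500 - (3)·0.3000) / (6) = -0.7250
Residual b − A·x = (-0.0665, 0.5046, -1.2957); ∞-norm = 1.2957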